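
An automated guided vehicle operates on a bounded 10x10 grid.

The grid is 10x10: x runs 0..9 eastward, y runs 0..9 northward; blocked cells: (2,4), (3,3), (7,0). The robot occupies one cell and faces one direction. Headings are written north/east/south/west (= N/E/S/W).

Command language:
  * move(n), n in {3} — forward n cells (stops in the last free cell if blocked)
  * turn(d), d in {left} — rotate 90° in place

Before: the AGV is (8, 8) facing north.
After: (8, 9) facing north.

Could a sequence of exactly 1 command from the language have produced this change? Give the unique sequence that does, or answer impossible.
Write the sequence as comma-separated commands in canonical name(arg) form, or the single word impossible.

key: move(3) runs into the grid edge before its full distance
begin: (8, 8) facing north
[1] after move(3): (8, 9) facing north
all 2 alternatives checked — unique.

move(3)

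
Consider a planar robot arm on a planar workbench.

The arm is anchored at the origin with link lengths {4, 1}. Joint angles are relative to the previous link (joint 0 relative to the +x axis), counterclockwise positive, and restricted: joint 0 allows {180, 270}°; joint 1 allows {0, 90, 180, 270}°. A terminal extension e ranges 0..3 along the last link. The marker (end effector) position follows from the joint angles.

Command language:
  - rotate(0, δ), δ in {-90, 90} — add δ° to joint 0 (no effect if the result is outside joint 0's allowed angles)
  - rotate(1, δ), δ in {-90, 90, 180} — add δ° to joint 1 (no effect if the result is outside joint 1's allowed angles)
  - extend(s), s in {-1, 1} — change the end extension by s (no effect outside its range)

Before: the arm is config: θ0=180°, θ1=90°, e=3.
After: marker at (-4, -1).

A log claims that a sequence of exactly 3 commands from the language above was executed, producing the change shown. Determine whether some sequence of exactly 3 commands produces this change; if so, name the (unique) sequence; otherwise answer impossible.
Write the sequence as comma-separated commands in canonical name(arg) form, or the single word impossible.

t0: config: θ0=180°, θ1=90°, e=3
step 1 (extend(-1)): config: θ0=180°, θ1=90°, e=2
step 2 (extend(-1)): config: θ0=180°, θ1=90°, e=1
step 3 (extend(-1)): config: θ0=180°, θ1=90°, e=0
no rival 3-sequence matches.

extend(-1), extend(-1), extend(-1)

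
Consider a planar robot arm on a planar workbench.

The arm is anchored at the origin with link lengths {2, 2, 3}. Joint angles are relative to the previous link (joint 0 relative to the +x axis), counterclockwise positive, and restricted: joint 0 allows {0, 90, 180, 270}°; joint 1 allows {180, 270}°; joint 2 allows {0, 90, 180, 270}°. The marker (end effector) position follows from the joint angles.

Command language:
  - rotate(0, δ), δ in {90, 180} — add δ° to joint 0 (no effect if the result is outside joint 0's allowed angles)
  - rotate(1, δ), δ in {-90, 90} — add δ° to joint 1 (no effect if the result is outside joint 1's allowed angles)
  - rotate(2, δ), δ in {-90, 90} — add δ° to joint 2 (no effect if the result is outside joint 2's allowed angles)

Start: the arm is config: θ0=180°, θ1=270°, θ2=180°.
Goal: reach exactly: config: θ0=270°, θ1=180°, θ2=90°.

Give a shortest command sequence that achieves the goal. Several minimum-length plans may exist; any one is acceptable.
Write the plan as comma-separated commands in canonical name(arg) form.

begin: config: θ0=180°, θ1=270°, θ2=180°
t=1 rotate(0, 90) ⇒ config: θ0=270°, θ1=270°, θ2=180°
t=2 rotate(2, -90) ⇒ config: θ0=270°, θ1=270°, θ2=90°
t=3 rotate(1, -90) ⇒ config: θ0=270°, θ1=180°, θ2=90°
shorter routes all fall short; 3 is best.

rotate(0, 90), rotate(2, -90), rotate(1, -90)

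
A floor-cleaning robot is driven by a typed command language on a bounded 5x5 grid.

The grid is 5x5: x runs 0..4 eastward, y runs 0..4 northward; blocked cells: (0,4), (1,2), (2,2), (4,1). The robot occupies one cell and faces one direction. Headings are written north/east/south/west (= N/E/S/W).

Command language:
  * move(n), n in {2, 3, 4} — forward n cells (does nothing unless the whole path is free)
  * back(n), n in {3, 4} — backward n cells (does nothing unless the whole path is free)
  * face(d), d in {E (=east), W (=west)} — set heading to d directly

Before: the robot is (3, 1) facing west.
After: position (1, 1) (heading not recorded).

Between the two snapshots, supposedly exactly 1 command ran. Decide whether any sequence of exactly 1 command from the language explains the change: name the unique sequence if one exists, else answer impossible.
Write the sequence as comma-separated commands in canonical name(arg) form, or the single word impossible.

t0: (3, 1) facing west
t=1 move(2) ⇒ (1, 1) facing west
no other 1-command option fits: unique.

move(2)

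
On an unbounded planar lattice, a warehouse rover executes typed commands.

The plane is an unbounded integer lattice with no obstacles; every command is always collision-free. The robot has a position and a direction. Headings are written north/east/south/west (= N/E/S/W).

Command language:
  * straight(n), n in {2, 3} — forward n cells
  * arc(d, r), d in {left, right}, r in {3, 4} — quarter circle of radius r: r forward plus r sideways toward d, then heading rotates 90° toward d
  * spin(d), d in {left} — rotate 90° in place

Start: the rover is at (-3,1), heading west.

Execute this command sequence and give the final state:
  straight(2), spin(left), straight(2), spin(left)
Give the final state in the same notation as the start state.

at (-5,-1), heading east

begin: at (-3,1), heading west
1. straight(2) → at (-5,1), heading west
2. spin(left) → at (-5,1), heading south
3. straight(2) → at (-5,-1), heading south
4. spin(left) → at (-5,-1), heading east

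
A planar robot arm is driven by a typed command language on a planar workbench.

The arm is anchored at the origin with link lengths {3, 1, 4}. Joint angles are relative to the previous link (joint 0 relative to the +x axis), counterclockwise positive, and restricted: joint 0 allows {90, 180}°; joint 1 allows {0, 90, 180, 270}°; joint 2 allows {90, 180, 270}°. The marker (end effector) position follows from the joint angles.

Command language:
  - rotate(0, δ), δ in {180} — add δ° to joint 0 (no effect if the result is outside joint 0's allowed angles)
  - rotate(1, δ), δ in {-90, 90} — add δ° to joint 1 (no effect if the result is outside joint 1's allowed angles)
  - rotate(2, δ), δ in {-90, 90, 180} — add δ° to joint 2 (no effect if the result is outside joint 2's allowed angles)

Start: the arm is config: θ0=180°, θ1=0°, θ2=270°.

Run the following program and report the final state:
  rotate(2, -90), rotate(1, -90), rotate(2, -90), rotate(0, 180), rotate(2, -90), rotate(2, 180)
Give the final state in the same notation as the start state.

from: config: θ0=180°, θ1=0°, θ2=270°
step 1 (rotate(2, -90)): config: θ0=180°, θ1=0°, θ2=180°
step 2 (rotate(1, -90)): config: θ0=180°, θ1=270°, θ2=180°
step 3 (rotate(2, -90)): config: θ0=180°, θ1=270°, θ2=90°
step 4 (rotate(0, 180)): config: θ0=180°, θ1=270°, θ2=90°
step 5 (rotate(2, -90)): config: θ0=180°, θ1=270°, θ2=90°
step 6 (rotate(2, 180)): config: θ0=180°, θ1=270°, θ2=270°

config: θ0=180°, θ1=270°, θ2=270°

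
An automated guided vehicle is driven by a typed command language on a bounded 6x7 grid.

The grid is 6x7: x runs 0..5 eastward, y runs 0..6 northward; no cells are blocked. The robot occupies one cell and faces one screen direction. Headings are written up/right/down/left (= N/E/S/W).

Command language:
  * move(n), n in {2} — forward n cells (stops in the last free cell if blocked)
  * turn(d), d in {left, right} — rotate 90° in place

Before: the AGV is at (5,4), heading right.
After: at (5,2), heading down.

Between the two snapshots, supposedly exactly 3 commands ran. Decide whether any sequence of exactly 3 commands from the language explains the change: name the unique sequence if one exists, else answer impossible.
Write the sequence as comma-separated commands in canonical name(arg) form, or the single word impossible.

move(2), turn(right), move(2)

key: cell and facing (now S) both changed — the 3 commands mix motion and turning
t0: at (5,4), heading right
[1] after move(2): at (5,4), heading right
[2] after turn(right): at (5,4), heading down
[3] after move(2): at (5,2), heading down
all 27 alternatives checked — unique.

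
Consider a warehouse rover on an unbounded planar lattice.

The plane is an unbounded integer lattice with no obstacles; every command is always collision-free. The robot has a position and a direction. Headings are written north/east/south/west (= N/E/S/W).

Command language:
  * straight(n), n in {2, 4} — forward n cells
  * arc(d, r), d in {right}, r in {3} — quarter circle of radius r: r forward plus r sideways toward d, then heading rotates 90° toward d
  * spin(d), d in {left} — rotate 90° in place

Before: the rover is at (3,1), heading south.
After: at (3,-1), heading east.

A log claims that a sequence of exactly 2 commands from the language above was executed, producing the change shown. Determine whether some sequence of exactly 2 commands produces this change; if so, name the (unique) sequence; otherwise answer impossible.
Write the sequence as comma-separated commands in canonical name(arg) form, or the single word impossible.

straight(2), spin(left)

key: running spin(left) before straight(2) would end elsewhere — order is forced
start: at (3,1), heading south
step 1 (straight(2)): at (3,-1), heading south
step 2 (spin(left)): at (3,-1), heading east
uniquely the one of 16 2-step routes that fits.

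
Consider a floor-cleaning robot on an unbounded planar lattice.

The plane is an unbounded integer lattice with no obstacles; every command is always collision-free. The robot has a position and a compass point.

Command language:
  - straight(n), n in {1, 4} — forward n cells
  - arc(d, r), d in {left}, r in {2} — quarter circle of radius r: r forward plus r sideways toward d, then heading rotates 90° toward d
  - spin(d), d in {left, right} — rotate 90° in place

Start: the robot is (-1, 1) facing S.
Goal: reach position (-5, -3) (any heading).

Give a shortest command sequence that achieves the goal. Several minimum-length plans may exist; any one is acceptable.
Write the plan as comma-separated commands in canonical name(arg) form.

straight(4), spin(right), straight(4)

begin: (-1, 1) facing S
1. straight(4) → (-1, -3) facing S
2. spin(right) → (-1, -3) facing W
3. straight(4) → (-5, -3) facing W
minimal: 3 command(s), checked below 3.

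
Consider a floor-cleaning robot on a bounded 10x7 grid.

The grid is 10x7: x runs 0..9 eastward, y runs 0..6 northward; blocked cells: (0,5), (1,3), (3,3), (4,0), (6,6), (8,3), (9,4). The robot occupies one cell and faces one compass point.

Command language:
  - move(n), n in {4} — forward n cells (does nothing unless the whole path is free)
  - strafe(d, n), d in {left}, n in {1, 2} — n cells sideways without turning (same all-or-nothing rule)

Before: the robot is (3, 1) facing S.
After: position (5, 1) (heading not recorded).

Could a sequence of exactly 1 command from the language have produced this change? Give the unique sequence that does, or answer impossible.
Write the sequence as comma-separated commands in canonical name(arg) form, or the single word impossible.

strafe(left, 2)

t0: (3, 1) facing S
t=1 strafe(left, 2) ⇒ (5, 1) facing S
no other 1-command option fits: unique.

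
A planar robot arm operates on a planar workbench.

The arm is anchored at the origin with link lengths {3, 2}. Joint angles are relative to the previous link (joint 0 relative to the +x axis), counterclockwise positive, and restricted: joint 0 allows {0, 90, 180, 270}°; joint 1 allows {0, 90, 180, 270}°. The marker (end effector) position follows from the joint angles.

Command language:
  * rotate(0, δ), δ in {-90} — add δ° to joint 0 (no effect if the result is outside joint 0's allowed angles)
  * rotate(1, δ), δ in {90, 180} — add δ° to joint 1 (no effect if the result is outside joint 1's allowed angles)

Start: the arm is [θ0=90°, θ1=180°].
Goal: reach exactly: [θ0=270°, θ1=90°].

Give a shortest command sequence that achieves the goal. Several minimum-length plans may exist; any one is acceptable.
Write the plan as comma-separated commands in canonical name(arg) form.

t0: [θ0=90°, θ1=180°]
t=1 rotate(1, 180) ⇒ [θ0=90°, θ1=0°]
t=2 rotate(0, -90) ⇒ [θ0=0°, θ1=0°]
t=3 rotate(0, -90) ⇒ [θ0=270°, θ1=0°]
t=4 rotate(1, 90) ⇒ [θ0=270°, θ1=90°]
nothing shorter than 4 reaches the goal.

rotate(1, 180), rotate(0, -90), rotate(0, -90), rotate(1, 90)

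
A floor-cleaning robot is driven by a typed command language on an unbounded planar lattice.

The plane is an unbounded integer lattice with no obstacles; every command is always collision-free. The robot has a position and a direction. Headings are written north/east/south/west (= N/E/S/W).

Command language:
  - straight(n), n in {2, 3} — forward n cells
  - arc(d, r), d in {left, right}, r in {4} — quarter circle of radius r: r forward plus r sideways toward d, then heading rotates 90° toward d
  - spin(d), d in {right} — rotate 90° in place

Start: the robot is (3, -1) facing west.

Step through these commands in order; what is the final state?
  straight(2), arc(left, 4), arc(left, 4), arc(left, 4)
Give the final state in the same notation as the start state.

(5, -5) facing north

from: (3, -1) facing west
t=1 straight(2) ⇒ (1, -1) facing west
t=2 arc(left, 4) ⇒ (-3, -5) facing south
t=3 arc(left, 4) ⇒ (1, -9) facing east
t=4 arc(left, 4) ⇒ (5, -5) facing north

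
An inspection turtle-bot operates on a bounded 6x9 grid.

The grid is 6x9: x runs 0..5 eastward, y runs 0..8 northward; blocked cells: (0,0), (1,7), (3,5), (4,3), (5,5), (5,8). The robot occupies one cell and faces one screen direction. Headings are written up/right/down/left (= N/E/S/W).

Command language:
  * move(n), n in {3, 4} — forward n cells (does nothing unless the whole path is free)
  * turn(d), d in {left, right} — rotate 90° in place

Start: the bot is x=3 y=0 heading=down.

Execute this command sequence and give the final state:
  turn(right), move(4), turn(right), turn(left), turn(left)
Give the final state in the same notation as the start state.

x=3 y=0 heading=down

from: x=3 y=0 heading=down
step 1 (turn(right)): x=3 y=0 heading=left
step 2 (move(4)): x=3 y=0 heading=left
step 3 (turn(right)): x=3 y=0 heading=up
step 4 (turn(left)): x=3 y=0 heading=left
step 5 (turn(left)): x=3 y=0 heading=down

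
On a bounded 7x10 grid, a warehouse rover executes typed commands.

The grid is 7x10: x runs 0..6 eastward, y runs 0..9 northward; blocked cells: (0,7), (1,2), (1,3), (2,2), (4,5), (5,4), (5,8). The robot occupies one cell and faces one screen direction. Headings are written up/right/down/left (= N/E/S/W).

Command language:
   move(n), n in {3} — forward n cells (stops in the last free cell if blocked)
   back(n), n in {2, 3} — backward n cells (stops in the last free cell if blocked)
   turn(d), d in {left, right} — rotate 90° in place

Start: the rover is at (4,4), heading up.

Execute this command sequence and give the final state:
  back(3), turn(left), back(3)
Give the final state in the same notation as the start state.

at (6,1), heading left

initial: at (4,4), heading up
step 1 (back(3)): at (4,1), heading up
step 2 (turn(left)): at (4,1), heading left
step 3 (back(3)): at (6,1), heading left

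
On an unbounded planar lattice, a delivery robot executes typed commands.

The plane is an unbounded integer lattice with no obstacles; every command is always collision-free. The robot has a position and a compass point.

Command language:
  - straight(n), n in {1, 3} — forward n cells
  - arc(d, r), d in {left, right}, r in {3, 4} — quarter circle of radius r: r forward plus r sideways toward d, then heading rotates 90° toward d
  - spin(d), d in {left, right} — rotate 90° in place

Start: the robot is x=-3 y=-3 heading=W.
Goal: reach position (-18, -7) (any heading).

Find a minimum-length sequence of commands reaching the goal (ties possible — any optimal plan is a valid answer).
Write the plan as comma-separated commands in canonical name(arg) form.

straight(3), arc(left, 4), arc(right, 4), arc(right, 4)

start: x=-3 y=-3 heading=W
step 1 (straight(3)): x=-6 y=-3 heading=W
step 2 (arc(left, 4)): x=-10 y=-7 heading=S
step 3 (arc(right, 4)): x=-14 y=-11 heading=W
step 4 (arc(right, 4)): x=-18 y=-7 heading=N
minimal: 4 command(s), checked below 4.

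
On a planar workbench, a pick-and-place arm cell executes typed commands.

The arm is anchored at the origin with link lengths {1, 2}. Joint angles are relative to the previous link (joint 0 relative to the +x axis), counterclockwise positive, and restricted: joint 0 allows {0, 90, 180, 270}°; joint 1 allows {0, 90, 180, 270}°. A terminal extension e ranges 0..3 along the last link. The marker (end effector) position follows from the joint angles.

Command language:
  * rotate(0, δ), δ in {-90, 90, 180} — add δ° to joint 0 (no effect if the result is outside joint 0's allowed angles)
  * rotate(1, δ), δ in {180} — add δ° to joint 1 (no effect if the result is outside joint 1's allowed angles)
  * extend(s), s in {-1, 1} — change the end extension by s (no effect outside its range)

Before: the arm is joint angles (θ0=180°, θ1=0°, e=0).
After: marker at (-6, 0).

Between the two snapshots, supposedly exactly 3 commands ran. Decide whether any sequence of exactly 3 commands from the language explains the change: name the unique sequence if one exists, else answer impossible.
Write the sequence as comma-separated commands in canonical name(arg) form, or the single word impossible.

extend(1), extend(1), extend(1)

initial: joint angles (θ0=180°, θ1=0°, e=0)
step 1 (extend(1)): joint angles (θ0=180°, θ1=0°, e=1)
step 2 (extend(1)): joint angles (θ0=180°, θ1=0°, e=2)
step 3 (extend(1)): joint angles (θ0=180°, θ1=0°, e=3)
no rival 3-sequence matches.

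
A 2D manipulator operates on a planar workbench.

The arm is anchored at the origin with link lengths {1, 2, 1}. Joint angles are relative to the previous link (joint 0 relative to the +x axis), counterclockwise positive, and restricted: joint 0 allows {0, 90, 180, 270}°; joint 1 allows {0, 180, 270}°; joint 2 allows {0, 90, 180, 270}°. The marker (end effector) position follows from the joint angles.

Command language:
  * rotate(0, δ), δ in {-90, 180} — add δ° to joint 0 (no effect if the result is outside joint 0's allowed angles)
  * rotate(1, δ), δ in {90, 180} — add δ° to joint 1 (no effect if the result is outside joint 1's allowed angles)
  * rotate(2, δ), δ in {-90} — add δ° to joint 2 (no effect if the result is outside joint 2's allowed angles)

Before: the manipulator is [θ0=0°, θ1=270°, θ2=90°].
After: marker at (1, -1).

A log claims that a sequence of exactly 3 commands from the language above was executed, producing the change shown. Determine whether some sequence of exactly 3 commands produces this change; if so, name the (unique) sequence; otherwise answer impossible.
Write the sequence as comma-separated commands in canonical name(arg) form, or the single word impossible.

rotate(2, -90), rotate(2, -90), rotate(2, -90)

t0: [θ0=0°, θ1=270°, θ2=90°]
[1] after rotate(2, -90): [θ0=0°, θ1=270°, θ2=0°]
[2] after rotate(2, -90): [θ0=0°, θ1=270°, θ2=270°]
[3] after rotate(2, -90): [θ0=0°, θ1=270°, θ2=180°]
all 125 alternatives checked — unique.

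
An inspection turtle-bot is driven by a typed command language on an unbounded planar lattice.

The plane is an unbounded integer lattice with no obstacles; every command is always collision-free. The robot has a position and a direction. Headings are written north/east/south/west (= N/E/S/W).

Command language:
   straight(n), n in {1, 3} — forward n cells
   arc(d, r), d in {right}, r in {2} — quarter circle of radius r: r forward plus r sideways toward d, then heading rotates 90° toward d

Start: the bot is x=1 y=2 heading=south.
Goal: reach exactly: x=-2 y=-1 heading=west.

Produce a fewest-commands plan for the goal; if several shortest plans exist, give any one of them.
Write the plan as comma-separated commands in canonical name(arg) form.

begin: x=1 y=2 heading=south
[1] after straight(1): x=1 y=1 heading=south
[2] after arc(right, 2): x=-1 y=-1 heading=west
[3] after straight(1): x=-2 y=-1 heading=west
nothing shorter than 3 reaches the goal.

straight(1), arc(right, 2), straight(1)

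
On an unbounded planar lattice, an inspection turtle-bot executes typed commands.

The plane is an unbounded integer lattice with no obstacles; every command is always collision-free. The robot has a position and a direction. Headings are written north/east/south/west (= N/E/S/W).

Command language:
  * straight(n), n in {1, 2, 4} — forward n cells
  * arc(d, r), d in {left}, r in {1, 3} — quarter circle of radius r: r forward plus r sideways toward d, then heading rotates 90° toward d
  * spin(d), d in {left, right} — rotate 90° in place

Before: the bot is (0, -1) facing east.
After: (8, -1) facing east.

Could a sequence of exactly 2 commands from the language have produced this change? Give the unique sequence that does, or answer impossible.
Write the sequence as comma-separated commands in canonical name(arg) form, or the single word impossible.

key: still facing E at the end — nothing in the sequence rotates
from: (0, -1) facing east
1. straight(4) → (4, -1) facing east
2. straight(4) → (8, -1) facing east
no rival 2-sequence matches.

straight(4), straight(4)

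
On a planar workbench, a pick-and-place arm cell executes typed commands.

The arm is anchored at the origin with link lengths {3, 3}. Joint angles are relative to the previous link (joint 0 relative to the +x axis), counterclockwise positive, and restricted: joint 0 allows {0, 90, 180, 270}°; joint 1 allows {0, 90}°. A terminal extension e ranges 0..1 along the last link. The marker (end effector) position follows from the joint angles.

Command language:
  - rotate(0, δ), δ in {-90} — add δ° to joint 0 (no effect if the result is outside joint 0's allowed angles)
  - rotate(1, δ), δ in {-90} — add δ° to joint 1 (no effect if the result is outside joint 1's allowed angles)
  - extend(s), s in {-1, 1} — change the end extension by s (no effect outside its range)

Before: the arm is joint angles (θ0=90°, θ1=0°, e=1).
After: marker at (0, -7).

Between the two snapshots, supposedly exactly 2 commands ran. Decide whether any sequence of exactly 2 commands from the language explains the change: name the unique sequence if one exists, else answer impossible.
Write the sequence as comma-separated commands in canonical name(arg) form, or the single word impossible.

rotate(0, -90), rotate(0, -90)

start: joint angles (θ0=90°, θ1=0°, e=1)
step 1 (rotate(0, -90)): joint angles (θ0=0°, θ1=0°, e=1)
step 2 (rotate(0, -90)): joint angles (θ0=270°, θ1=0°, e=1)
uniquely the one of 16 2-step routes that fits.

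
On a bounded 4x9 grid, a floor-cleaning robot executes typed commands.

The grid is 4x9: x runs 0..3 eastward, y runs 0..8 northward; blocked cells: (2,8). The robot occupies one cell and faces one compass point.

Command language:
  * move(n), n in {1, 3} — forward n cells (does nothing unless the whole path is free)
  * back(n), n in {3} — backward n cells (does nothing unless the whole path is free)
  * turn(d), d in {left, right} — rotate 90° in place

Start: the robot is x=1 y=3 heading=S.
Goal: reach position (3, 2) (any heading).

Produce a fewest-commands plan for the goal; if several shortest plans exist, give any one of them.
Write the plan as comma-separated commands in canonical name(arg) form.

move(1), turn(left), move(1), move(1)

from: x=1 y=3 heading=S
1. move(1) → x=1 y=2 heading=S
2. turn(left) → x=1 y=2 heading=E
3. move(1) → x=2 y=2 heading=E
4. move(1) → x=3 y=2 heading=E
no 3-step plan works, so 4 is optimal.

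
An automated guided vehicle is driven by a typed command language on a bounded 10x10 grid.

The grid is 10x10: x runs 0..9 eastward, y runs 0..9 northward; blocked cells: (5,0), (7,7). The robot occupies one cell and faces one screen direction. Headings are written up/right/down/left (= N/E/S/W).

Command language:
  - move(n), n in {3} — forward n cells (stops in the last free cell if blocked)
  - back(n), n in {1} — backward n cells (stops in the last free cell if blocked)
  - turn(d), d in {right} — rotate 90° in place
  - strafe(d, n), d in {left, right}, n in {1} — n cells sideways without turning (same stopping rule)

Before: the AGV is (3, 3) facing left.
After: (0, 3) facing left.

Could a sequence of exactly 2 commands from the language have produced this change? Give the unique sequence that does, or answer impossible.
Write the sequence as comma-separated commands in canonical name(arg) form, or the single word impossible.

key: the second move(3) runs into the grid edge before its full distance
from: (3, 3) facing left
t=1 move(3) ⇒ (0, 3) facing left
t=2 move(3) ⇒ (0, 3) facing left
all 25 alternatives checked — unique.

move(3), move(3)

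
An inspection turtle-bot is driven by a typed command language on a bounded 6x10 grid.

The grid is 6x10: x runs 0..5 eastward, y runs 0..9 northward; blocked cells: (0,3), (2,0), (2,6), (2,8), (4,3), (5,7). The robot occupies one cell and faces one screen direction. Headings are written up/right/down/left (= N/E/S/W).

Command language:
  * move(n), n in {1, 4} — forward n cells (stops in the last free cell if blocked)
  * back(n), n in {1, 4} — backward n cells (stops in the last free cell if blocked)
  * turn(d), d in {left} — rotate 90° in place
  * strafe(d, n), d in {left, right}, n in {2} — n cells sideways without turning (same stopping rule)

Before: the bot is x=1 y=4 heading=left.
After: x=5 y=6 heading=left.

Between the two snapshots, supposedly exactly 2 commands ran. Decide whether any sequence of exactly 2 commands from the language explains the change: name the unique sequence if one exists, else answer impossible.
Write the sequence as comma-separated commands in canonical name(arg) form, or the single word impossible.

key: heading stays W — no command in the sequence turns
start: x=1 y=4 heading=left
t=1 back(4) ⇒ x=5 y=4 heading=left
t=2 strafe(right, 2) ⇒ x=5 y=6 heading=left
no other 2-command option fits: unique.

back(4), strafe(right, 2)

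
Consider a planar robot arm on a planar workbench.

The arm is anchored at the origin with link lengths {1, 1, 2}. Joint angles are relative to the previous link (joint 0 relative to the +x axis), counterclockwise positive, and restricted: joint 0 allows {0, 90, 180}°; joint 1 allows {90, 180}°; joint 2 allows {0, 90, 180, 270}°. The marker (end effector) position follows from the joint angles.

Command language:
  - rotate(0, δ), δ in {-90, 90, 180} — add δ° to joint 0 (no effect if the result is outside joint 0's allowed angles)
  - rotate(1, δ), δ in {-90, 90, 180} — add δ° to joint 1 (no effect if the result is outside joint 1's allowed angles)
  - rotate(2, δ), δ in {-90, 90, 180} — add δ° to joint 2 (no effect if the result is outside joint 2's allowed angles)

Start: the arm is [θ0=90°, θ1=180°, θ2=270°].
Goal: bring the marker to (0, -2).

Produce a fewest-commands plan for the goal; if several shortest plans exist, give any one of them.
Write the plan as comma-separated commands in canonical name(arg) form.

rotate(2, 90)

start: [θ0=90°, θ1=180°, θ2=270°]
t=1 rotate(2, 90) ⇒ [θ0=90°, θ1=180°, θ2=0°]
shorter routes all fall short; 1 is best.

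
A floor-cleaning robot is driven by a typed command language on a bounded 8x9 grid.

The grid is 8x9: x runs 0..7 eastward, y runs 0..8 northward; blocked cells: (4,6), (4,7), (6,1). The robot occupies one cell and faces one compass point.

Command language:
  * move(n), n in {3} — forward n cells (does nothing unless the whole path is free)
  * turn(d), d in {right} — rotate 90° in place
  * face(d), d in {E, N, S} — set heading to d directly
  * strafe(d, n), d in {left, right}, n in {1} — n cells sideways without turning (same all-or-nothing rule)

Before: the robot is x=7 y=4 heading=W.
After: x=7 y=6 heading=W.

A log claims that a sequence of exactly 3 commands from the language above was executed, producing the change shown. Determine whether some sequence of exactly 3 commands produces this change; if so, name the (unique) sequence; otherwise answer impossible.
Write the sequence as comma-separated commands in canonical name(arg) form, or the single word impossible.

key: heading stays W — no command in the sequence turns
start: x=7 y=4 heading=W
[1] after strafe(right, 1): x=7 y=5 heading=W
[2] after strafe(right, 1): x=7 y=6 heading=W
[3] after move(3): x=7 y=6 heading=W
uniquely the one of 343 3-step routes that fits.

strafe(right, 1), strafe(right, 1), move(3)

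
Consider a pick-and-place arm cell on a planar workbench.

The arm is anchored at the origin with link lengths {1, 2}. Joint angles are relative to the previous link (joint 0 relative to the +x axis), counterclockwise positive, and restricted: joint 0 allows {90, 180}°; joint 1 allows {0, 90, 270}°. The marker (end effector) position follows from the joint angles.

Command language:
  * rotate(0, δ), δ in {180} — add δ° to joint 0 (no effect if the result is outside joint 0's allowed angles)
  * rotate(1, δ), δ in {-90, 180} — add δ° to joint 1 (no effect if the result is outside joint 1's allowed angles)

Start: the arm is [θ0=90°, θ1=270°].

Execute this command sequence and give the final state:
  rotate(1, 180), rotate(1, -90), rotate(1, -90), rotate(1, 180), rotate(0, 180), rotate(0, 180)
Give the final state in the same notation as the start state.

[θ0=90°, θ1=90°]

start: [θ0=90°, θ1=270°]
t=1 rotate(1, 180) ⇒ [θ0=90°, θ1=90°]
t=2 rotate(1, -90) ⇒ [θ0=90°, θ1=0°]
t=3 rotate(1, -90) ⇒ [θ0=90°, θ1=270°]
t=4 rotate(1, 180) ⇒ [θ0=90°, θ1=90°]
t=5 rotate(0, 180) ⇒ [θ0=90°, θ1=90°]
t=6 rotate(0, 180) ⇒ [θ0=90°, θ1=90°]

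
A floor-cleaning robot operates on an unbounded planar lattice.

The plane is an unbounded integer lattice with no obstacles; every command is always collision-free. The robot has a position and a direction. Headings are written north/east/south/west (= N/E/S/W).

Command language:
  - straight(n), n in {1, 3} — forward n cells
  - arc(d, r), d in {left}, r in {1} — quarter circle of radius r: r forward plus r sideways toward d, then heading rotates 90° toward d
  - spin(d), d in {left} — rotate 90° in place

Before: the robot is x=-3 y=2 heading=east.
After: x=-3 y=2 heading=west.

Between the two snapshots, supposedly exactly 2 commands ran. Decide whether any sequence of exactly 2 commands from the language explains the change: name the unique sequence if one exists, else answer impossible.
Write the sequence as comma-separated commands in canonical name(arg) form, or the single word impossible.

spin(left), spin(left)

key: (-3,2) unmoved — no command in the sequence translates
start: x=-3 y=2 heading=east
[1] after spin(left): x=-3 y=2 heading=north
[2] after spin(left): x=-3 y=2 heading=west
no rival 2-sequence matches.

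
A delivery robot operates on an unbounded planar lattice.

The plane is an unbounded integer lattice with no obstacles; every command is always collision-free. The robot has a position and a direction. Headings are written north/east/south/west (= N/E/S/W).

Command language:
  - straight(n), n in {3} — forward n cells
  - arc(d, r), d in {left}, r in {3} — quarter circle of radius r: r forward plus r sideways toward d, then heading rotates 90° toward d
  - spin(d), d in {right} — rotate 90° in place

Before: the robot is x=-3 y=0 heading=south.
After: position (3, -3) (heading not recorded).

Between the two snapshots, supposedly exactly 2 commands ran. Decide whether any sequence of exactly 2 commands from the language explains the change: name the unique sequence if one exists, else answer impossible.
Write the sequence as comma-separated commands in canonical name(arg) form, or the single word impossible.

arc(left, 3), straight(3)

key: running straight(3) before arc(left, 3) would end elsewhere — order is forced
start: x=-3 y=0 heading=south
t=1 arc(left, 3) ⇒ x=0 y=-3 heading=east
t=2 straight(3) ⇒ x=3 y=-3 heading=east
no other 2-command option fits: unique.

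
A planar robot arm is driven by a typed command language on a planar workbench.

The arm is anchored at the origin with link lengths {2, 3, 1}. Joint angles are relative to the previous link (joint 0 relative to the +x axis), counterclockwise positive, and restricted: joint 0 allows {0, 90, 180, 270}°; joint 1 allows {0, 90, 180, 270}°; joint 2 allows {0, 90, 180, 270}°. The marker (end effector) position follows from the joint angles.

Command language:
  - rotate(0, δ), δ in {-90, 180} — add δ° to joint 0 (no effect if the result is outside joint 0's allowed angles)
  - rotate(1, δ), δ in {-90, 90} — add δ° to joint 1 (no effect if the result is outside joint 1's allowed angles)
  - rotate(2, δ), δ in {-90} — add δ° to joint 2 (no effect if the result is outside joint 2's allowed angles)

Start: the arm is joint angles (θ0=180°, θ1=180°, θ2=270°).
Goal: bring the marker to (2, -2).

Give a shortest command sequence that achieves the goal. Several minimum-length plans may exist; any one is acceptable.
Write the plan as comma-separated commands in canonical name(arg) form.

rotate(1, 90), rotate(2, -90), rotate(0, 180)

from: joint angles (θ0=180°, θ1=180°, θ2=270°)
[1] after rotate(1, 90): joint angles (θ0=180°, θ1=270°, θ2=270°)
[2] after rotate(2, -90): joint angles (θ0=180°, θ1=270°, θ2=180°)
[3] after rotate(0, 180): joint angles (θ0=0°, θ1=270°, θ2=180°)
minimal: 3 command(s), checked below 3.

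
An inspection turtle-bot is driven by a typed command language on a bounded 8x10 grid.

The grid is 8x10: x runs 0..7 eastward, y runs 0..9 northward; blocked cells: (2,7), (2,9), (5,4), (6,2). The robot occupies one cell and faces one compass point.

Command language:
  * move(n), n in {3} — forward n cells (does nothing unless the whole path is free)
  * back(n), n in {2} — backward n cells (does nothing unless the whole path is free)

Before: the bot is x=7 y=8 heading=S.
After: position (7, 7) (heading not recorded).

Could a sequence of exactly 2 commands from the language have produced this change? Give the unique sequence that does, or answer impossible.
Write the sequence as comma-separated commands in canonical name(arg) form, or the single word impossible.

key: running back(2) before move(3) would end elsewhere — order is forced
initial: x=7 y=8 heading=S
t=1 move(3) ⇒ x=7 y=5 heading=S
t=2 back(2) ⇒ x=7 y=7 heading=S
all 4 alternatives checked — unique.

move(3), back(2)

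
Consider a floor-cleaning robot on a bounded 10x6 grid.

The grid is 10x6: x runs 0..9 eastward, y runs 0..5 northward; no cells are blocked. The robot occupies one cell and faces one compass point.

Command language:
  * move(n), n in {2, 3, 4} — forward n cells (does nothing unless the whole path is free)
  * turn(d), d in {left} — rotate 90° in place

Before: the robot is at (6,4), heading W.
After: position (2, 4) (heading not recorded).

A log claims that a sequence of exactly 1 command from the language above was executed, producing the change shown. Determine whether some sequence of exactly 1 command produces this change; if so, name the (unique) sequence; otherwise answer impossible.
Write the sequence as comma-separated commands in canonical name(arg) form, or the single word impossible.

t0: at (6,4), heading W
step 1 (move(4)): at (2,4), heading W
no other 1-command option fits: unique.

move(4)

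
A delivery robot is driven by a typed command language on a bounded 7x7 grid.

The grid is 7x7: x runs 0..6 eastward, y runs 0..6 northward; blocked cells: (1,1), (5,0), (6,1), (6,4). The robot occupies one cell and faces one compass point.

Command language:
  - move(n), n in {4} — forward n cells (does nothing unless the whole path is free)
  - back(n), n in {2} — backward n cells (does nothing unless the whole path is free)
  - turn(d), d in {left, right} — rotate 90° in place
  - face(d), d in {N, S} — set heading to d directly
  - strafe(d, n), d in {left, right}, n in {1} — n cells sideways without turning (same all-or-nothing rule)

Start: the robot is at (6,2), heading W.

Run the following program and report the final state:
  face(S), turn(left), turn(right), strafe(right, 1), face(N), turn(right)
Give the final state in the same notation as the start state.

at (5,2), heading E

start: at (6,2), heading W
1. face(S) → at (6,2), heading S
2. turn(left) → at (6,2), heading E
3. turn(right) → at (6,2), heading S
4. strafe(right, 1) → at (5,2), heading S
5. face(N) → at (5,2), heading N
6. turn(right) → at (5,2), heading E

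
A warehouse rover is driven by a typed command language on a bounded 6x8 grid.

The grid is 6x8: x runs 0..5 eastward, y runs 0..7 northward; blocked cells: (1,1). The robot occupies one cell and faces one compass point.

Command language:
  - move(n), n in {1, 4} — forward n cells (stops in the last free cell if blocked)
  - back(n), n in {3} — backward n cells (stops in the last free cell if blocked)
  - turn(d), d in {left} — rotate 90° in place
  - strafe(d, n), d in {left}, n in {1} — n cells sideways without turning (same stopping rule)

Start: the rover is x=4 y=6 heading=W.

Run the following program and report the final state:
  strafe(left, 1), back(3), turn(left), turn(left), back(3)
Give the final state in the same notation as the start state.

begin: x=4 y=6 heading=W
1. strafe(left, 1) → x=4 y=5 heading=W
2. back(3) → x=5 y=5 heading=W
3. turn(left) → x=5 y=5 heading=S
4. turn(left) → x=5 y=5 heading=E
5. back(3) → x=2 y=5 heading=E

x=2 y=5 heading=E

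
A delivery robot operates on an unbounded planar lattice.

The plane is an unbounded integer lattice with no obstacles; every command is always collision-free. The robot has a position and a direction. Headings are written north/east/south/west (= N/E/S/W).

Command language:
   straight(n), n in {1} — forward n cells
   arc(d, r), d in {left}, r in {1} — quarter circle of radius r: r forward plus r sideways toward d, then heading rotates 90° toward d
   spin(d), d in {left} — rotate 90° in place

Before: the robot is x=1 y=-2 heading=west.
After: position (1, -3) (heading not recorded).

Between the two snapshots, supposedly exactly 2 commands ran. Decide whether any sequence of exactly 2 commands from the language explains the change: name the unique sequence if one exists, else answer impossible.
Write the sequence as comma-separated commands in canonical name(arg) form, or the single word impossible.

spin(left), straight(1)

key: order matters: swapping spin(left) and straight(1) lands elsewhere
t0: x=1 y=-2 heading=west
t=1 spin(left) ⇒ x=1 y=-2 heading=south
t=2 straight(1) ⇒ x=1 y=-3 heading=south
all 9 alternatives checked — unique.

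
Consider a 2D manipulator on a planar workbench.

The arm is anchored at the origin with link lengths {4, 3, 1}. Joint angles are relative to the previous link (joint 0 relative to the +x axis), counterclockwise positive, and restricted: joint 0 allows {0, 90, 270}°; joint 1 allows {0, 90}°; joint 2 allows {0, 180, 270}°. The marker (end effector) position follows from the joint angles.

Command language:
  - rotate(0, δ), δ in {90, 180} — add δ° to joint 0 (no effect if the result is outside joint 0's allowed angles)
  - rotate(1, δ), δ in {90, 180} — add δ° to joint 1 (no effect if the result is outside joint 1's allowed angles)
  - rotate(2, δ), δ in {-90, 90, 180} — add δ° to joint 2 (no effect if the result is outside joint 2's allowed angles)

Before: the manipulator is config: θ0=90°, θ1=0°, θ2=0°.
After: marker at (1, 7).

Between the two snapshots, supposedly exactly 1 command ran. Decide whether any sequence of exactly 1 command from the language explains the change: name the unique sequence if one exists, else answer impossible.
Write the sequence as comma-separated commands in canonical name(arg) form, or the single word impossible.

start: config: θ0=90°, θ1=0°, θ2=0°
t=1 rotate(2, -90) ⇒ config: θ0=90°, θ1=0°, θ2=270°
all 7 alternatives checked — unique.

rotate(2, -90)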